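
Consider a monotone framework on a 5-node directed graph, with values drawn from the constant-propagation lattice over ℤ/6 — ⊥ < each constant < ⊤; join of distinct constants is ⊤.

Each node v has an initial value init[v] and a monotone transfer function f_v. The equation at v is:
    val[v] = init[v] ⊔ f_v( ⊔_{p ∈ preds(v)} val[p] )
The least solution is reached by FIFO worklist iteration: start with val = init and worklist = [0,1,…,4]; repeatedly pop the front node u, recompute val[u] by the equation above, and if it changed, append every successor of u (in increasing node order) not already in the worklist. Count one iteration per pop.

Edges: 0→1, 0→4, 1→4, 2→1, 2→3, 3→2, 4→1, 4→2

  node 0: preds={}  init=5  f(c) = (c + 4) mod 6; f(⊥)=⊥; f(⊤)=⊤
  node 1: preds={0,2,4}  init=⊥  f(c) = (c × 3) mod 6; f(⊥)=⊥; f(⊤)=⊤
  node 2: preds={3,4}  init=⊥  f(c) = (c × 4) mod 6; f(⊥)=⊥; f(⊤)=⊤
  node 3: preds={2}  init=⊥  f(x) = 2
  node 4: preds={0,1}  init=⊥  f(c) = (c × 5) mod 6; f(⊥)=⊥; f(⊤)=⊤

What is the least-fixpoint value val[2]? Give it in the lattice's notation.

Iteration log — 9 steps:
  step 1. node 0  ⊔preds=⊥  new=5  stable
  step 2. node 1  ⊔preds=5  new=3  old=⊥  +wl: 
  step 3. node 2  ⊔preds=⊥  new=⊥  stable
  step 4. node 3  ⊔preds=⊥  new=2  old=⊥  +wl: 2
  step 5. node 4  ⊔preds=⊤  new=⊤  old=⊥  +wl: 1
  step 6. node 2  ⊔preds=⊤  new=⊤  old=⊥  +wl: 3
  step 7. node 1  ⊔preds=⊤  new=⊤  old=3  +wl: 4
  step 8. node 3  ⊔preds=⊤  new=2  stable
  step 9. node 4  ⊔preds=⊤  new=⊤  stable

Least fixpoint reached:
  node 0: 5
  node 1: ⊤
  node 2: ⊤
  node 3: 2
  node 4: ⊤

⊤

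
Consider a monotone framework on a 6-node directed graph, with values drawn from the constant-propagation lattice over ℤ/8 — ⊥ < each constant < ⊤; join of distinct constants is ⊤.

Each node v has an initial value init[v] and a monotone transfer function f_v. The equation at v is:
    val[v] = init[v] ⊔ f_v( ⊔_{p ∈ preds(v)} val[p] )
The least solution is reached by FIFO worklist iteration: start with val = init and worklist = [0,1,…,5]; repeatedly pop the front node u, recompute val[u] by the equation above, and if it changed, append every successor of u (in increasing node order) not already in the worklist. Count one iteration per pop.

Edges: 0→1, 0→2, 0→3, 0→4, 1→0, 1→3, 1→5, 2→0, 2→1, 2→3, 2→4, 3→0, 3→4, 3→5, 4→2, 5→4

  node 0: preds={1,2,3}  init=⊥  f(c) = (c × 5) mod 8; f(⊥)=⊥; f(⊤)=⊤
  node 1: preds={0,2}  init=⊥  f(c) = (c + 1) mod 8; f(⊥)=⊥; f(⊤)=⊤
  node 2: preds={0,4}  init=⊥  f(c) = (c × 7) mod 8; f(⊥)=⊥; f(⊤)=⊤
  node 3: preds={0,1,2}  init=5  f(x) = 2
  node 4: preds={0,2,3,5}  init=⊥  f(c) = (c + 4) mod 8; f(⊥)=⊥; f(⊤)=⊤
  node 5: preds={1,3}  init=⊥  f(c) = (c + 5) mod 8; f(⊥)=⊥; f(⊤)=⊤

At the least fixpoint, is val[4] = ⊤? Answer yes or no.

yes

Iteration log — 14 steps:
  step 1. node 0  ⊔preds=5  new=1  old=⊥  +wl: 
  step 2. node 1  ⊔preds=1  new=2  old=⊥  +wl: 0
  step 3. node 2  ⊔preds=1  new=7  old=⊥  +wl: 1
  step 4. node 3  ⊔preds=⊤  new=⊤  old=5  +wl: 
  step 5. node 4  ⊔preds=⊤  new=⊤  old=⊥  +wl: 2
  step 6. node 5  ⊔preds=⊤  new=⊤  old=⊥  +wl: 4
  step 7. node 0  ⊔preds=⊤  new=⊤  old=1  +wl: 3
  step 8. node 1  ⊔preds=⊤  new=⊤  old=2  +wl: 0,5
  step 9. node 2  ⊔preds=⊤  new=⊤  old=7  +wl: 1
  step 10. node 4  ⊔preds=⊤  new=⊤  stable
  step 11. node 3  ⊔preds=⊤  new=⊤  stable
  step 12. node 0  ⊔preds=⊤  new=⊤  stable
  step 13. node 5  ⊔preds=⊤  new=⊤  stable
  step 14. node 1  ⊔preds=⊤  new=⊤  stable

Least fixpoint reached:
  node 0: ⊤
  node 1: ⊤
  node 2: ⊤
  node 3: ⊤
  node 4: ⊤
  node 5: ⊤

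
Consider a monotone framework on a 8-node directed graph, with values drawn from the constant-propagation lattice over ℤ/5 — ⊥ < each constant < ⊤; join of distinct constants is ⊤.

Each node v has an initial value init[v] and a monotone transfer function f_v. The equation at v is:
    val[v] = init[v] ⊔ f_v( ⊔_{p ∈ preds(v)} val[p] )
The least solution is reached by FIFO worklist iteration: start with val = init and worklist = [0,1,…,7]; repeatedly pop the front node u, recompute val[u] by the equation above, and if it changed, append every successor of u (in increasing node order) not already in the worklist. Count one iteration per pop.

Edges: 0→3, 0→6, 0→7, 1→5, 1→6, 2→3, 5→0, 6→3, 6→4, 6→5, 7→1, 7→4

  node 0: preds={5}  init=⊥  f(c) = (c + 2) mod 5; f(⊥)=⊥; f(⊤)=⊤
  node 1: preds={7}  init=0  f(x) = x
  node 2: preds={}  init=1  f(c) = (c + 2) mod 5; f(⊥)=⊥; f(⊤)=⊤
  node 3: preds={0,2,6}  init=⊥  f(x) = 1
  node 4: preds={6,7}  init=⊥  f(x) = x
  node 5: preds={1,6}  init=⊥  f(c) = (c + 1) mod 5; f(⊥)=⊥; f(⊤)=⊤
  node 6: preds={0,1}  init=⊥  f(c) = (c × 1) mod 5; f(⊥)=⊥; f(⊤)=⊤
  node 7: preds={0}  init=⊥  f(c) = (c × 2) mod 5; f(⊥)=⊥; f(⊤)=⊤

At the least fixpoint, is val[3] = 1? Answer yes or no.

Iteration log — 25 steps:
  step 1. node 0  ⊔preds=⊥  new=⊥  stable
  step 2. node 1  ⊔preds=⊥  new=0  stable
  step 3. node 2  ⊔preds=⊥  new=1  stable
  step 4. node 3  ⊔preds=1  new=1  old=⊥  +wl: 
  step 5. node 4  ⊔preds=⊥  new=⊥  stable
  step 6. node 5  ⊔preds=0  new=1  old=⊥  +wl: 0
  step 7. node 6  ⊔preds=0  new=0  old=⊥  +wl: 3,4,5
  step 8. node 7  ⊔preds=⊥  new=⊥  stable
  step 9. node 0  ⊔preds=1  new=3  old=⊥  +wl: 6,7
  step 10. node 3  ⊔preds=⊤  new=1  stable
  step 11. node 4  ⊔preds=0  new=0  old=⊥  +wl: 
  step 12. node 5  ⊔preds=0  new=1  stable
  step 13. node 6  ⊔preds=⊤  new=⊤  old=0  +wl: 3,4,5
  step 14. node 7  ⊔preds=3  new=1  old=⊥  +wl: 1
  step 15. node 3  ⊔preds=⊤  new=1  stable
  step 16. node 4  ⊔preds=⊤  new=⊤  old=0  +wl: 
  step 17. node 5  ⊔preds=⊤  new=⊤  old=1  +wl: 0
  step 18. node 1  ⊔preds=1  new=⊤  old=0  +wl: 5,6
  step 19. node 0  ⊔preds=⊤  new=⊤  old=3  +wl: 3,7
  step 20. node 5  ⊔preds=⊤  new=⊤  stable
  step 21. node 6  ⊔preds=⊤  new=⊤  stable
  step 22. node 3  ⊔preds=⊤  new=1  stable
  step 23. node 7  ⊔preds=⊤  new=⊤  old=1  +wl: 1,4
  step 24. node 1  ⊔preds=⊤  new=⊤  stable
  step 25. node 4  ⊔preds=⊤  new=⊤  stable

Least fixpoint reached:
  node 0: ⊤
  node 1: ⊤
  node 2: 1
  node 3: 1
  node 4: ⊤
  node 5: ⊤
  node 6: ⊤
  node 7: ⊤

yes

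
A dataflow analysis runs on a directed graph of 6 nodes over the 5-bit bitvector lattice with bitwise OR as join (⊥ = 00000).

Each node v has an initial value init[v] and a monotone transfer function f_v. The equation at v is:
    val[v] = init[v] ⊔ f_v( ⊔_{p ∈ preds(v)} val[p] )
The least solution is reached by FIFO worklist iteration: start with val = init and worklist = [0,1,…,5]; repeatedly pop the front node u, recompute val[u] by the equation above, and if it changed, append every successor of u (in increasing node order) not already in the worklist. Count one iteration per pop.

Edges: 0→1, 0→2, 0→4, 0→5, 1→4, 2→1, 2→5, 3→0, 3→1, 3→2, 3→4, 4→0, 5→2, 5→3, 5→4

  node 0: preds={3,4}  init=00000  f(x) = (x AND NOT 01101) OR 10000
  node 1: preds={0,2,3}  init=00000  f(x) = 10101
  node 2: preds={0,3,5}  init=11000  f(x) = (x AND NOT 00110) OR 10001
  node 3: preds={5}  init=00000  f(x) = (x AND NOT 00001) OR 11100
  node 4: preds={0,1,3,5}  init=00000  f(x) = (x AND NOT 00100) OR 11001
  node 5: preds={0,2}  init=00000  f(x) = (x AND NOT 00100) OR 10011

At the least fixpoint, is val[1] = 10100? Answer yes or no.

no

Iteration log — 16 steps:
  step 1. node 0  ⊔preds=00000  new=10000  old=00000  +wl: 
  step 2. node 1  ⊔preds=11000  new=10101  old=00000  +wl: 
  step 3. node 2  ⊔preds=10000  new=11001  old=11000  +wl: 1
  step 4. node 3  ⊔preds=00000  new=11100  old=00000  +wl: 0,2
  step 5. node 4  ⊔preds=11101  new=11001  old=00000  +wl: 
  step 6. node 5  ⊔preds=11001  new=11011  old=00000  +wl: 3,4
  step 7. node 1  ⊔preds=11101  new=10101  stable
  step 8. node 0  ⊔preds=11101  new=10000  stable
  step 9. node 2  ⊔preds=11111  new=11001  stable
  step 10. node 3  ⊔preds=11011  new=11110  old=11100  +wl: 0,1,2
  step 11. node 4  ⊔preds=11111  new=11011  old=11001  +wl: 
  step 12. node 0  ⊔preds=11111  new=10010  old=10000  +wl: 4,5
  step 13. node 1  ⊔preds=11111  new=10101  stable
  step 14. node 2  ⊔preds=11111  new=11001  stable
  step 15. node 4  ⊔preds=11111  new=11011  stable
  step 16. node 5  ⊔preds=11011  new=11011  stable

Least fixpoint reached:
  node 0: 10010
  node 1: 10101
  node 2: 11001
  node 3: 11110
  node 4: 11011
  node 5: 11011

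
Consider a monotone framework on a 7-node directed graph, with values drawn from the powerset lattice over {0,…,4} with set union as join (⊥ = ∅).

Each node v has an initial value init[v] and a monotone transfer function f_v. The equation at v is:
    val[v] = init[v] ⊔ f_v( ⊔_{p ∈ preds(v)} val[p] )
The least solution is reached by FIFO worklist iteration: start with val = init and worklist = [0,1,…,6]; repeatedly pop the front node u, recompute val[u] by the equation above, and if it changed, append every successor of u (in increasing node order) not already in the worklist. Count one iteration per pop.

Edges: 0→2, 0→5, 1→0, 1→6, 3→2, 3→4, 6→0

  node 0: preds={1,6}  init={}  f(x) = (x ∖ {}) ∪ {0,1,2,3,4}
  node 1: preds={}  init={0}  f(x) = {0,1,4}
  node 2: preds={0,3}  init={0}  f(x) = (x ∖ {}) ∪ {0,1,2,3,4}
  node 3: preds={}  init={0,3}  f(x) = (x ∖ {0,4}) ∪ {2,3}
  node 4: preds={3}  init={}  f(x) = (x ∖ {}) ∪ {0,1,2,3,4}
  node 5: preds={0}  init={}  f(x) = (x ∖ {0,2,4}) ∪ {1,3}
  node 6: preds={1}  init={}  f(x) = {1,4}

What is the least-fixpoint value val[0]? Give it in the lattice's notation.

{0,1,2,3,4}

Worklist (9 pops):
  #1 pop 0: in={0} → {0,1,2,3,4} (was {}); enqueue []
  #2 pop 1: in={} → {0,1,4} (was {0}); enqueue [0]
  #3 pop 2: in={0,1,2,3,4} → {0,1,2,3,4} (was {0}); enqueue []
  #4 pop 3: in={} → {0,2,3} (was {0,3}); enqueue [2]
  #5 pop 4: in={0,2,3} → {0,1,2,3,4} (was {}); enqueue []
  #6 pop 5: in={0,1,2,3,4} → {1,3} (was {}); enqueue []
  #7 pop 6: in={0,1,4} → {1,4} (was {}); enqueue []
  #8 pop 0: in={0,1,4} → {0,1,2,3,4} (no change)
  #9 pop 2: in={0,1,2,3,4} → {0,1,2,3,4} (no change)

Fixpoint:
  val[0] = {0,1,2,3,4}
  val[1] = {0,1,4}
  val[2] = {0,1,2,3,4}
  val[3] = {0,2,3}
  val[4] = {0,1,2,3,4}
  val[5] = {1,3}
  val[6] = {1,4}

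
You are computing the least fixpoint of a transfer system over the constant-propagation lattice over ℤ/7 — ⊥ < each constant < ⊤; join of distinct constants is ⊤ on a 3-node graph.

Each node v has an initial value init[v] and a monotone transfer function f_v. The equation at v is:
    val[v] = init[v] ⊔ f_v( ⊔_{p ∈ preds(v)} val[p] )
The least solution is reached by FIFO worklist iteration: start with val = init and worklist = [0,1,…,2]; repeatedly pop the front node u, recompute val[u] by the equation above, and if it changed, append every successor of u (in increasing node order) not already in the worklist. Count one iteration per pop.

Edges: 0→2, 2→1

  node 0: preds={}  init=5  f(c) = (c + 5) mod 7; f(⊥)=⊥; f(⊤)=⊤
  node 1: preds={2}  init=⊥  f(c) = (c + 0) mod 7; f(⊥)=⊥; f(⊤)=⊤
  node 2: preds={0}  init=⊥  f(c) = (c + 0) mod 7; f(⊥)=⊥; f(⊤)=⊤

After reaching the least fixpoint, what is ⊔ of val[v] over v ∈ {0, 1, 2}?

Trace (4 dequeues):
  [1] u=0 | in ⊥ | out 5 | ==
  [2] u=1 | in ⊥ | out ⊥ | ==
  [3] u=2 | in 5 | out 5 | prev ⊥ | push {1}
  [4] u=1 | in 5 | out 5 | prev ⊥ | push {}

Converged values:
  [0] 5
  [1] 5
  [2] 5

5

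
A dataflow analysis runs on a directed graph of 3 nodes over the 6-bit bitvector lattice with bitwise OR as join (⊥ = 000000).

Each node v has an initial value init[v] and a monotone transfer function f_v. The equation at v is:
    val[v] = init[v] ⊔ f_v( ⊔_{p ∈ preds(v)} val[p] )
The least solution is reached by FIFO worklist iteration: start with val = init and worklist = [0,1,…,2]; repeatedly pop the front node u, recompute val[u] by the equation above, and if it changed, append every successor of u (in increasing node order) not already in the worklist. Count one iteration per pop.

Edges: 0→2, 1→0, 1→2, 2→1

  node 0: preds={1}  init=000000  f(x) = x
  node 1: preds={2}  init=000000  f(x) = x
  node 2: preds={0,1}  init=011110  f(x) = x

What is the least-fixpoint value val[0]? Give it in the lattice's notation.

Worklist (5 pops):
  #1 pop 0: in=000000 → 000000 (no change)
  #2 pop 1: in=011110 → 011110 (was 000000); enqueue [0]
  #3 pop 2: in=011110 → 011110 (no change)
  #4 pop 0: in=011110 → 011110 (was 000000); enqueue [2]
  #5 pop 2: in=011110 → 011110 (no change)

Fixpoint:
  val[0] = 011110
  val[1] = 011110
  val[2] = 011110

011110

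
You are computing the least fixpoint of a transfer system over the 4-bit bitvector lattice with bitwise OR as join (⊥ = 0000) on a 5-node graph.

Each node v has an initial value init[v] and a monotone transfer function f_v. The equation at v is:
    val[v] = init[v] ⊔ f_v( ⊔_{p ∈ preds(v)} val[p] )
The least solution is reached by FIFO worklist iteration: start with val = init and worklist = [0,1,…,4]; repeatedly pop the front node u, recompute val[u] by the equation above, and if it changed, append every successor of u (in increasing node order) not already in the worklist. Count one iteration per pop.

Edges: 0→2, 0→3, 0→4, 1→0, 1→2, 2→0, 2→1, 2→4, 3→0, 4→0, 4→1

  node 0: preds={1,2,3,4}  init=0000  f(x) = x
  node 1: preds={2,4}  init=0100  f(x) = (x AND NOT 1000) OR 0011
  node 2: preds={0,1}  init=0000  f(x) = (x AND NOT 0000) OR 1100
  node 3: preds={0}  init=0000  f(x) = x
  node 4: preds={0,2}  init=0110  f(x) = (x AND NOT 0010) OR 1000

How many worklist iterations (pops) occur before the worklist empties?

11

Worklist (11 pops):
  #1 pop 0: in=0110 → 0110 (was 0000); enqueue []
  #2 pop 1: in=0110 → 0111 (was 0100); enqueue [0]
  #3 pop 2: in=0111 → 1111 (was 0000); enqueue [1]
  #4 pop 3: in=0110 → 0110 (was 0000); enqueue []
  #5 pop 4: in=1111 → 1111 (was 0110); enqueue []
  #6 pop 0: in=1111 → 1111 (was 0110); enqueue [2,3,4]
  #7 pop 1: in=1111 → 0111 (no change)
  #8 pop 2: in=1111 → 1111 (no change)
  #9 pop 3: in=1111 → 1111 (was 0110); enqueue [0]
  #10 pop 4: in=1111 → 1111 (no change)
  #11 pop 0: in=1111 → 1111 (no change)

Fixpoint:
  val[0] = 1111
  val[1] = 0111
  val[2] = 1111
  val[3] = 1111
  val[4] = 1111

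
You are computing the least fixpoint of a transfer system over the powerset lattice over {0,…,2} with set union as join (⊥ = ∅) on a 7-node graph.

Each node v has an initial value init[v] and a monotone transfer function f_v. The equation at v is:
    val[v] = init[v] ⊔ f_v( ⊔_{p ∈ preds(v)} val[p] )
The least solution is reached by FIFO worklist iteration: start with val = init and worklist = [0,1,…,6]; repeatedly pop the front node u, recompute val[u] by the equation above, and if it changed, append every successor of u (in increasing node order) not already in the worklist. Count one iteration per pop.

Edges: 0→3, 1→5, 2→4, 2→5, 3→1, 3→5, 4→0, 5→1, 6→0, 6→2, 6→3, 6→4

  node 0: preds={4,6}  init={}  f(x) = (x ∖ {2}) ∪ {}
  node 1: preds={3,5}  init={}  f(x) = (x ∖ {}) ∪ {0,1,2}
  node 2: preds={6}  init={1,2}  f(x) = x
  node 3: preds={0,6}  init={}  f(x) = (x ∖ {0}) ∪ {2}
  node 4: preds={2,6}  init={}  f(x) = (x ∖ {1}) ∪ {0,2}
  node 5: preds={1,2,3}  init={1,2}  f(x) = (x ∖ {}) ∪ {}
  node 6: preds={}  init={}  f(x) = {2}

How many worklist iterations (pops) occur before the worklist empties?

12

Iteration log — 12 steps:
  step 1. node 0  ⊔preds={}  new={}  stable
  step 2. node 1  ⊔preds={1,2}  new={0,1,2}  old={}  +wl: 
  step 3. node 2  ⊔preds={}  new={1,2}  stable
  step 4. node 3  ⊔preds={}  new={2}  old={}  +wl: 1
  step 5. node 4  ⊔preds={1,2}  new={0,2}  old={}  +wl: 0
  step 6. node 5  ⊔preds={0,1,2}  new={0,1,2}  old={1,2}  +wl: 
  step 7. node 6  ⊔preds={}  new={2}  old={}  +wl: 2,3,4
  step 8. node 1  ⊔preds={0,1,2}  new={0,1,2}  stable
  step 9. node 0  ⊔preds={0,2}  new={0}  old={}  +wl: 
  step 10. node 2  ⊔preds={2}  new={1,2}  stable
  step 11. node 3  ⊔preds={0,2}  new={2}  stable
  step 12. node 4  ⊔preds={1,2}  new={0,2}  stable

Least fixpoint reached:
  node 0: {0}
  node 1: {0,1,2}
  node 2: {1,2}
  node 3: {2}
  node 4: {0,2}
  node 5: {0,1,2}
  node 6: {2}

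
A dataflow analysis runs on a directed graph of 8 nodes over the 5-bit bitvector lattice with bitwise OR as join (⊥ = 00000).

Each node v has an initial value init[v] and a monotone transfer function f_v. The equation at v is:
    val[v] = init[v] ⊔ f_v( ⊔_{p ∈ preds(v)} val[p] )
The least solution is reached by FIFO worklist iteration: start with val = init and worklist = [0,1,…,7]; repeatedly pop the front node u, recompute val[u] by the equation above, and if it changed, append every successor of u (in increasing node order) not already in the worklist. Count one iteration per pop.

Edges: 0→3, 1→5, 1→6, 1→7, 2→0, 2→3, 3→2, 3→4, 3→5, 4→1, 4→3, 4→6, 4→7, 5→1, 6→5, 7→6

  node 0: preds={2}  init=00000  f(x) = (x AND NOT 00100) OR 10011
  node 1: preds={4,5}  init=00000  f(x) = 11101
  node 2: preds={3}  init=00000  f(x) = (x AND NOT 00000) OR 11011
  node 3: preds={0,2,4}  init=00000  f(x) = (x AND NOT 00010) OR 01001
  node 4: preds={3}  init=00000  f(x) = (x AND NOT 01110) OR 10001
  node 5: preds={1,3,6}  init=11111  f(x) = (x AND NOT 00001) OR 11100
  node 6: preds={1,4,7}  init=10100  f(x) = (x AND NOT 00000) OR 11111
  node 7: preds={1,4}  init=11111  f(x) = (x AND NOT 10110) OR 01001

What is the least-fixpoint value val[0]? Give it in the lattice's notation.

Trace (13 dequeues):
  [1] u=0 | in 00000 | out 10011 | prev 00000 | push {}
  [2] u=1 | in 11111 | out 11101 | prev 00000 | push {}
  [3] u=2 | in 00000 | out 11011 | prev 00000 | push {0}
  [4] u=3 | in 11011 | out 11001 | prev 00000 | push {2}
  [5] u=4 | in 11001 | out 10001 | prev 00000 | push {1,3}
  [6] u=5 | in 11101 | out 11111 | ==
  [7] u=6 | in 11111 | out 11111 | prev 10100 | push {5}
  [8] u=7 | in 11101 | out 11111 | ==
  [9] u=0 | in 11011 | out 11011 | prev 10011 | push {}
  [10] u=2 | in 11001 | out 11011 | ==
  [11] u=1 | in 11111 | out 11101 | ==
  [12] u=3 | in 11011 | out 11001 | ==
  [13] u=5 | in 11111 | out 11111 | ==

Converged values:
  [0] 11011
  [1] 11101
  [2] 11011
  [3] 11001
  [4] 10001
  [5] 11111
  [6] 11111
  [7] 11111

11011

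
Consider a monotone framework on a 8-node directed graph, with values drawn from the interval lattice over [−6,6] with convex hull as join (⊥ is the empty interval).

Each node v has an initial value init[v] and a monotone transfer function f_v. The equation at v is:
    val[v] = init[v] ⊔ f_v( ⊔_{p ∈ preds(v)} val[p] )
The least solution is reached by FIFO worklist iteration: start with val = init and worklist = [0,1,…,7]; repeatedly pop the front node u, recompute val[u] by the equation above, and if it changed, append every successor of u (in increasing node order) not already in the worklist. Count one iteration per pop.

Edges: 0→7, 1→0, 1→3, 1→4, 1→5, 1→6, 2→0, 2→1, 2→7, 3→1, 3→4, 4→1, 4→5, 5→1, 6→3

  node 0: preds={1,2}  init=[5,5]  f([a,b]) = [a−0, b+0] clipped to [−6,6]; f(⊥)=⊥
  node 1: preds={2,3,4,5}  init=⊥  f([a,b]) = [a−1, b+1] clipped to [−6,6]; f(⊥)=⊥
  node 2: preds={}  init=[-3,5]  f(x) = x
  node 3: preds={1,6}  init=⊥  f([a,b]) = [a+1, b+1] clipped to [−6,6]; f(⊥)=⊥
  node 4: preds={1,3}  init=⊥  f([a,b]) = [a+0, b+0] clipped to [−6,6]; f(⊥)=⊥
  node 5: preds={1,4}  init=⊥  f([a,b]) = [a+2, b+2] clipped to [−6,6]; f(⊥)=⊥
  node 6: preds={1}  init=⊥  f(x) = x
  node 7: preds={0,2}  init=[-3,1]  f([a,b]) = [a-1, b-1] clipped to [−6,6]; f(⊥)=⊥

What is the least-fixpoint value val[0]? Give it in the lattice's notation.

[-6,6]

Worklist (26 pops):
  #1 pop 0: in=[-3,5] → [-3,5] (was [5,5]); enqueue []
  #2 pop 1: in=[-3,5] → [-4,6] (was ⊥); enqueue [0]
  #3 pop 2: in=⊥ → [-3,5] (no change)
  #4 pop 3: in=[-4,6] → [-3,6] (was ⊥); enqueue [1]
  #5 pop 4: in=[-4,6] → [-4,6] (was ⊥); enqueue []
  #6 pop 5: in=[-4,6] → [-2,6] (was ⊥); enqueue []
  #7 pop 6: in=[-4,6] → [-4,6] (was ⊥); enqueue [3]
  #8 pop 7: in=[-3,5] → [-4,4] (was [-3,1]); enqueue []
  #9 pop 0: in=[-4,6] → [-4,6] (was [-3,5]); enqueue [7]
  #10 pop 1: in=[-4,6] → [-5,6] (was [-4,6]); enqueue [0,4,5,6]
  #11 pop 3: in=[-5,6] → [-4,6] (was [-3,6]); enqueue [1]
  #12 pop 7: in=[-4,6] → [-5,5] (was [-4,4]); enqueue []
  #13 pop 0: in=[-5,6] → [-5,6] (was [-4,6]); enqueue [7]
  #14 pop 4: in=[-5,6] → [-5,6] (was [-4,6]); enqueue []
  #15 pop 5: in=[-5,6] → [-3,6] (was [-2,6]); enqueue []
  #16 pop 6: in=[-5,6] → [-5,6] (was [-4,6]); enqueue [3]
  #17 pop 1: in=[-5,6] → [-6,6] (was [-5,6]); enqueue [0,4,5,6]
  #18 pop 7: in=[-5,6] → [-6,5] (was [-5,5]); enqueue []
  #19 pop 3: in=[-6,6] → [-5,6] (was [-4,6]); enqueue [1]
  #20 pop 0: in=[-6,6] → [-6,6] (was [-5,6]); enqueue [7]
  #21 pop 4: in=[-6,6] → [-6,6] (was [-5,6]); enqueue []
  #22 pop 5: in=[-6,6] → [-4,6] (was [-3,6]); enqueue []
  #23 pop 6: in=[-6,6] → [-6,6] (was [-5,6]); enqueue [3]
  #24 pop 1: in=[-6,6] → [-6,6] (no change)
  #25 pop 7: in=[-6,6] → [-6,5] (no change)
  #26 pop 3: in=[-6,6] → [-5,6] (no change)

Fixpoint:
  val[0] = [-6,6]
  val[1] = [-6,6]
  val[2] = [-3,5]
  val[3] = [-5,6]
  val[4] = [-6,6]
  val[5] = [-4,6]
  val[6] = [-6,6]
  val[7] = [-6,5]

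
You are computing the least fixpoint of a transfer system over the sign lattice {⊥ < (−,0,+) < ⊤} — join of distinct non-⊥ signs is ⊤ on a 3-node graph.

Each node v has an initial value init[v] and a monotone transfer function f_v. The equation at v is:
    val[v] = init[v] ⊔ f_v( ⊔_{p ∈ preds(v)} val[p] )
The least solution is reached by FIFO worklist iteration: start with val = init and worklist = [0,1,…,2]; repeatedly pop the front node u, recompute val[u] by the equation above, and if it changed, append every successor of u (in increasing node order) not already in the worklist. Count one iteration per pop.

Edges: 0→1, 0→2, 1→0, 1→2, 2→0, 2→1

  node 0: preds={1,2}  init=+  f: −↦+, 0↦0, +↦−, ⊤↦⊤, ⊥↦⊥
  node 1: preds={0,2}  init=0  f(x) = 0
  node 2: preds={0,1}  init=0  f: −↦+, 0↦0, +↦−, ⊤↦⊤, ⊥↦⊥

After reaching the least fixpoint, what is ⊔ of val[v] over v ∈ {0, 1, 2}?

⊤

Iteration log — 5 steps:
  step 1. node 0  ⊔preds=0  new=⊤  old=+  +wl: 
  step 2. node 1  ⊔preds=⊤  new=0  stable
  step 3. node 2  ⊔preds=⊤  new=⊤  old=0  +wl: 0,1
  step 4. node 0  ⊔preds=⊤  new=⊤  stable
  step 5. node 1  ⊔preds=⊤  new=0  stable

Least fixpoint reached:
  node 0: ⊤
  node 1: 0
  node 2: ⊤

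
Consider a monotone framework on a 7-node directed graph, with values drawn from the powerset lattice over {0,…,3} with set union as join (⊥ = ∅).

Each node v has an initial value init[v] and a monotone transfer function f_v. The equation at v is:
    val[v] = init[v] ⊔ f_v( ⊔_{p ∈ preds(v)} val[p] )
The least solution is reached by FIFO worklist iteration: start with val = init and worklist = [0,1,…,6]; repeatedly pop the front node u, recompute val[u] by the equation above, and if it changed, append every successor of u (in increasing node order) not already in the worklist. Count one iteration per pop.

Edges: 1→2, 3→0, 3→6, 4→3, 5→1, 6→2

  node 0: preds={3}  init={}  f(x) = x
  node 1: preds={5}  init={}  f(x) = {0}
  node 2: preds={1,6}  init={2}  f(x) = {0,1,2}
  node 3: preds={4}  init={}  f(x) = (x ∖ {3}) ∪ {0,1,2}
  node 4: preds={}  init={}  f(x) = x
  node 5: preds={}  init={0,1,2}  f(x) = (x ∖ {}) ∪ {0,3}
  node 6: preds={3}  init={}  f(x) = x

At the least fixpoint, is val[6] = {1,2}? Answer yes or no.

no

Trace (10 dequeues):
  [1] u=0 | in {} | out {} | ==
  [2] u=1 | in {0,1,2} | out {0} | prev {} | push {}
  [3] u=2 | in {0} | out {0,1,2} | prev {2} | push {}
  [4] u=3 | in {} | out {0,1,2} | prev {} | push {0}
  [5] u=4 | in {} | out {} | ==
  [6] u=5 | in {} | out {0,1,2,3} | prev {0,1,2} | push {1}
  [7] u=6 | in {0,1,2} | out {0,1,2} | prev {} | push {2}
  [8] u=0 | in {0,1,2} | out {0,1,2} | prev {} | push {}
  [9] u=1 | in {0,1,2,3} | out {0} | ==
  [10] u=2 | in {0,1,2} | out {0,1,2} | ==

Converged values:
  [0] {0,1,2}
  [1] {0}
  [2] {0,1,2}
  [3] {0,1,2}
  [4] {}
  [5] {0,1,2,3}
  [6] {0,1,2}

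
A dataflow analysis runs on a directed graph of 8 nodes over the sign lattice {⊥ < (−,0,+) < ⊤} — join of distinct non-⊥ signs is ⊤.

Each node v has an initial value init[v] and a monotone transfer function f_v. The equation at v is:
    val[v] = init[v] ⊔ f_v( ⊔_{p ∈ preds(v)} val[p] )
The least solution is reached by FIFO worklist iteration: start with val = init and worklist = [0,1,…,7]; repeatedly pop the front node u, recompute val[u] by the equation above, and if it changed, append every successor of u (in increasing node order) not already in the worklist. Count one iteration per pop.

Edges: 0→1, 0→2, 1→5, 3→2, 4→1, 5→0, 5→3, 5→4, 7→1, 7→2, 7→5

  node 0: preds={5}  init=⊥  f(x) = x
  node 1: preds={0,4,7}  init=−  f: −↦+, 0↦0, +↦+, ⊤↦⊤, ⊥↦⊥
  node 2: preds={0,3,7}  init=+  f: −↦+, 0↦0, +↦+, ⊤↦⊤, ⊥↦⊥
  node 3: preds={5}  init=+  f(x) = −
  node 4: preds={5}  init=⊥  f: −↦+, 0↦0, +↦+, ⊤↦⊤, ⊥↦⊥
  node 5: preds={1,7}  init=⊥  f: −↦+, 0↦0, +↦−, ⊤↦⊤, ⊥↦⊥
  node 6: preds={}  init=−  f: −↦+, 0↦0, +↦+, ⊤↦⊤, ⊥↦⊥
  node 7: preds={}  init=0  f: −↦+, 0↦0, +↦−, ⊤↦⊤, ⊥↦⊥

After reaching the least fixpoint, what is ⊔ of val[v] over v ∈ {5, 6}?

⊤

Worklist (14 pops):
  #1 pop 0: in=⊥ → ⊥ (no change)
  #2 pop 1: in=0 → ⊤ (was −); enqueue []
  #3 pop 2: in=⊤ → ⊤ (was +); enqueue []
  #4 pop 3: in=⊥ → ⊤ (was +); enqueue [2]
  #5 pop 4: in=⊥ → ⊥ (no change)
  #6 pop 5: in=⊤ → ⊤ (was ⊥); enqueue [0,3,4]
  #7 pop 6: in=⊥ → − (no change)
  #8 pop 7: in=⊥ → 0 (no change)
  #9 pop 2: in=⊤ → ⊤ (no change)
  #10 pop 0: in=⊤ → ⊤ (was ⊥); enqueue [1,2]
  #11 pop 3: in=⊤ → ⊤ (no change)
  #12 pop 4: in=⊤ → ⊤ (was ⊥); enqueue []
  #13 pop 1: in=⊤ → ⊤ (no change)
  #14 pop 2: in=⊤ → ⊤ (no change)

Fixpoint:
  val[0] = ⊤
  val[1] = ⊤
  val[2] = ⊤
  val[3] = ⊤
  val[4] = ⊤
  val[5] = ⊤
  val[6] = −
  val[7] = 0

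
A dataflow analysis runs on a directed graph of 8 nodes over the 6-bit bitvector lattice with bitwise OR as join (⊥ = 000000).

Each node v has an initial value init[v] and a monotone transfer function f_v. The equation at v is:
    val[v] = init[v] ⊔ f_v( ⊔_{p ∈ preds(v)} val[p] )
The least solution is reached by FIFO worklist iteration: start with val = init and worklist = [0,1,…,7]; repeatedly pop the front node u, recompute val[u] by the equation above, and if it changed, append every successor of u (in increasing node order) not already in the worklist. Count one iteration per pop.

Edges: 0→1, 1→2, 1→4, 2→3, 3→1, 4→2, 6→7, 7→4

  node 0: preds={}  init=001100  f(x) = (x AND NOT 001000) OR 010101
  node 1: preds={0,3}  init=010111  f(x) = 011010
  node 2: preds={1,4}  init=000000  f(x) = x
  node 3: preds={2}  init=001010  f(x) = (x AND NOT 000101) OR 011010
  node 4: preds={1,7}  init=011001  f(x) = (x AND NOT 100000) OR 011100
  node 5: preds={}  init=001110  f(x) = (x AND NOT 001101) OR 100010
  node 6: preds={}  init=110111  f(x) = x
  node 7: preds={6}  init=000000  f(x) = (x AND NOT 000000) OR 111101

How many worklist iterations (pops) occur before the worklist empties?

Trace (11 dequeues):
  [1] u=0 | in 000000 | out 011101 | prev 001100 | push {}
  [2] u=1 | in 011111 | out 011111 | prev 010111 | push {}
  [3] u=2 | in 011111 | out 011111 | prev 000000 | push {}
  [4] u=3 | in 011111 | out 011010 | prev 001010 | push {1}
  [5] u=4 | in 011111 | out 011111 | prev 011001 | push {2}
  [6] u=5 | in 000000 | out 101110 | prev 001110 | push {}
  [7] u=6 | in 000000 | out 110111 | ==
  [8] u=7 | in 110111 | out 111111 | prev 000000 | push {4}
  [9] u=1 | in 011111 | out 011111 | ==
  [10] u=2 | in 011111 | out 011111 | ==
  [11] u=4 | in 111111 | out 011111 | ==

Converged values:
  [0] 011101
  [1] 011111
  [2] 011111
  [3] 011010
  [4] 011111
  [5] 101110
  [6] 110111
  [7] 111111

11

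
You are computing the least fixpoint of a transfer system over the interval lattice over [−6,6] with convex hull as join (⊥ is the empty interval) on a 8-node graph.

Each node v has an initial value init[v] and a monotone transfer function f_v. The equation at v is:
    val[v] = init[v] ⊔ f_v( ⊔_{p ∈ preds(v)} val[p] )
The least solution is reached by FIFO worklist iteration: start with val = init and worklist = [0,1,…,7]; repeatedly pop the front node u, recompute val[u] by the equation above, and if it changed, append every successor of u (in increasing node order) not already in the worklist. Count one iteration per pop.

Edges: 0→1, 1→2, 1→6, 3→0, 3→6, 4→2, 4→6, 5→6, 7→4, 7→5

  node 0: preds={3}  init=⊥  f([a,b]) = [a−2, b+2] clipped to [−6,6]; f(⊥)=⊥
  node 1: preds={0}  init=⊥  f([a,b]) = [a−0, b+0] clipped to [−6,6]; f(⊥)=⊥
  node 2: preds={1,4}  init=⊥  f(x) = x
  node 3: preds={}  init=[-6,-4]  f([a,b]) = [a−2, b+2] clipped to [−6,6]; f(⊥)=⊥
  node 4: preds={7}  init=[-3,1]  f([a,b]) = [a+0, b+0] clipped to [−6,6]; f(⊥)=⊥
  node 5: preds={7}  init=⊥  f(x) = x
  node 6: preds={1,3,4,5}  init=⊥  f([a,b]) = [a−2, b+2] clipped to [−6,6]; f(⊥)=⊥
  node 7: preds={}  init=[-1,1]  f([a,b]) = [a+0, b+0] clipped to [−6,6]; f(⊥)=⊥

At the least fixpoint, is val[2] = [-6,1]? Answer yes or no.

yes

Worklist (8 pops):
  #1 pop 0: in=[-6,-4] → [-6,-2] (was ⊥); enqueue []
  #2 pop 1: in=[-6,-2] → [-6,-2] (was ⊥); enqueue []
  #3 pop 2: in=[-6,1] → [-6,1] (was ⊥); enqueue []
  #4 pop 3: in=⊥ → [-6,-4] (no change)
  #5 pop 4: in=[-1,1] → [-3,1] (no change)
  #6 pop 5: in=[-1,1] → [-1,1] (was ⊥); enqueue []
  #7 pop 6: in=[-6,1] → [-6,3] (was ⊥); enqueue []
  #8 pop 7: in=⊥ → [-1,1] (no change)

Fixpoint:
  val[0] = [-6,-2]
  val[1] = [-6,-2]
  val[2] = [-6,1]
  val[3] = [-6,-4]
  val[4] = [-3,1]
  val[5] = [-1,1]
  val[6] = [-6,3]
  val[7] = [-1,1]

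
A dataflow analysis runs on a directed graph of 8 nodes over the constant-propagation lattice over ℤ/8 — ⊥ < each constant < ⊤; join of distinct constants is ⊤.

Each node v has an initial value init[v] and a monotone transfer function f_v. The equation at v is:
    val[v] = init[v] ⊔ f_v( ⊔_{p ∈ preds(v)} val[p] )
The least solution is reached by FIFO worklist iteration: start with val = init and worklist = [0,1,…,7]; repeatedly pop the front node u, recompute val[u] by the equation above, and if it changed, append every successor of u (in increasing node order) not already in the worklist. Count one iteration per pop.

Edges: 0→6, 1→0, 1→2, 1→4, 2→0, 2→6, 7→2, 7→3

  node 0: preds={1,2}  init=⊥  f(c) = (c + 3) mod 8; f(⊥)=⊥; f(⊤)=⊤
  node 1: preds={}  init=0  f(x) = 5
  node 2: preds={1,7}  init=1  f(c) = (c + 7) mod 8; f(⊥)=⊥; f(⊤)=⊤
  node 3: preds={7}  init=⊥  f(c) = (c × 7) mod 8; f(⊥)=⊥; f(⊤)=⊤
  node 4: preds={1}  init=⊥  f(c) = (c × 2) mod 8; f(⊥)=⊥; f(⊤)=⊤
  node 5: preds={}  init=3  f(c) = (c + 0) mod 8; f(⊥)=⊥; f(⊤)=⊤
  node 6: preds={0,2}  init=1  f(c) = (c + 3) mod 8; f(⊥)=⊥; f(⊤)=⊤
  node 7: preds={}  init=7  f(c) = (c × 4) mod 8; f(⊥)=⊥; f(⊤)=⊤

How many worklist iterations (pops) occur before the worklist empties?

Worklist (9 pops):
  #1 pop 0: in=⊤ → ⊤ (was ⊥); enqueue []
  #2 pop 1: in=⊥ → ⊤ (was 0); enqueue [0]
  #3 pop 2: in=⊤ → ⊤ (was 1); enqueue []
  #4 pop 3: in=7 → 1 (was ⊥); enqueue []
  #5 pop 4: in=⊤ → ⊤ (was ⊥); enqueue []
  #6 pop 5: in=⊥ → 3 (no change)
  #7 pop 6: in=⊤ → ⊤ (was 1); enqueue []
  #8 pop 7: in=⊥ → 7 (no change)
  #9 pop 0: in=⊤ → ⊤ (no change)

Fixpoint:
  val[0] = ⊤
  val[1] = ⊤
  val[2] = ⊤
  val[3] = 1
  val[4] = ⊤
  val[5] = 3
  val[6] = ⊤
  val[7] = 7

9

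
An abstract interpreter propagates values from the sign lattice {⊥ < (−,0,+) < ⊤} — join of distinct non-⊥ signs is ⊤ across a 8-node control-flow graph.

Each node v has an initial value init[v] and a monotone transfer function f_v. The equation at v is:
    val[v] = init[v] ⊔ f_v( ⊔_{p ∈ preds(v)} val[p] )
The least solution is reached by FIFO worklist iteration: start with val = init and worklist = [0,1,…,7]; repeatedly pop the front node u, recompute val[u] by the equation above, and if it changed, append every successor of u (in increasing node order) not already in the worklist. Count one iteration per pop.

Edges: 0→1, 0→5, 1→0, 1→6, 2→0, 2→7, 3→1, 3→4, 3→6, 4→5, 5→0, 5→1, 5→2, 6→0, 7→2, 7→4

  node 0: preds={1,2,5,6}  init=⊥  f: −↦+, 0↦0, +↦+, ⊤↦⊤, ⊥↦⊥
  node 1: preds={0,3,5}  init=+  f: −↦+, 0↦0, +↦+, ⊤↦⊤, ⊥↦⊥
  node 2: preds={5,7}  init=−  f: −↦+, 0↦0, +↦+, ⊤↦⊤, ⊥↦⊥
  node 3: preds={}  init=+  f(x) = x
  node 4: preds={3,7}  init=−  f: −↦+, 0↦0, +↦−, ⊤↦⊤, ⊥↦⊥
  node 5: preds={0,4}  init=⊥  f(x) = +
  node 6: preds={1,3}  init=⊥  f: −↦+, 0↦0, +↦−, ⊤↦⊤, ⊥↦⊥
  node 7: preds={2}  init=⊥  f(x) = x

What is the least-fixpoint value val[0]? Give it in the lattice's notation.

⊤

Worklist (17 pops):
  #1 pop 0: in=⊤ → ⊤ (was ⊥); enqueue []
  #2 pop 1: in=⊤ → ⊤ (was +); enqueue [0]
  #3 pop 2: in=⊥ → − (no change)
  #4 pop 3: in=⊥ → + (no change)
  #5 pop 4: in=+ → − (no change)
  #6 pop 5: in=⊤ → + (was ⊥); enqueue [1,2]
  #7 pop 6: in=⊤ → ⊤ (was ⊥); enqueue []
  #8 pop 7: in=− → − (was ⊥); enqueue [4]
  #9 pop 0: in=⊤ → ⊤ (no change)
  #10 pop 1: in=⊤ → ⊤ (no change)
  #11 pop 2: in=⊤ → ⊤ (was −); enqueue [0,7]
  #12 pop 4: in=⊤ → ⊤ (was −); enqueue [5]
  #13 pop 0: in=⊤ → ⊤ (no change)
  #14 pop 7: in=⊤ → ⊤ (was −); enqueue [2,4]
  #15 pop 5: in=⊤ → + (no change)
  #16 pop 2: in=⊤ → ⊤ (no change)
  #17 pop 4: in=⊤ → ⊤ (no change)

Fixpoint:
  val[0] = ⊤
  val[1] = ⊤
  val[2] = ⊤
  val[3] = +
  val[4] = ⊤
  val[5] = +
  val[6] = ⊤
  val[7] = ⊤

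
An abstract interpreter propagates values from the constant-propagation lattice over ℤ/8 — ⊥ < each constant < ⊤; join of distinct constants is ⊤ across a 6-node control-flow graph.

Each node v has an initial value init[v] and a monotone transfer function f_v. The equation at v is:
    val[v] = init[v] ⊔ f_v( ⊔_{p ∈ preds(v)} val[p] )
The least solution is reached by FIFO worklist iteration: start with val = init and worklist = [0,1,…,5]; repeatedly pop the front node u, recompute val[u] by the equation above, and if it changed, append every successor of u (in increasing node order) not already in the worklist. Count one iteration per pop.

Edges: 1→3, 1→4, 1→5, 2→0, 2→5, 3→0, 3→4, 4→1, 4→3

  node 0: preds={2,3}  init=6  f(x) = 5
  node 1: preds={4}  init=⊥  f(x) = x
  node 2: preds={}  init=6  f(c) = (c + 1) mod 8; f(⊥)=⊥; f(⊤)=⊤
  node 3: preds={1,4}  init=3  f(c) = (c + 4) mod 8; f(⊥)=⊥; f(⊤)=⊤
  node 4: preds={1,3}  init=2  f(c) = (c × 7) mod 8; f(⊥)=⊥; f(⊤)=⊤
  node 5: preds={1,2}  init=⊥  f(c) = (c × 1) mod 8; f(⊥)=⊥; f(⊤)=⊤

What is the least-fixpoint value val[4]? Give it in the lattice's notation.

⊤

Worklist (11 pops):
  #1 pop 0: in=⊤ → ⊤ (was 6); enqueue []
  #2 pop 1: in=2 → 2 (was ⊥); enqueue []
  #3 pop 2: in=⊥ → 6 (no change)
  #4 pop 3: in=2 → ⊤ (was 3); enqueue [0]
  #5 pop 4: in=⊤ → ⊤ (was 2); enqueue [1,3]
  #6 pop 5: in=⊤ → ⊤ (was ⊥); enqueue []
  #7 pop 0: in=⊤ → ⊤ (no change)
  #8 pop 1: in=⊤ → ⊤ (was 2); enqueue [4,5]
  #9 pop 3: in=⊤ → ⊤ (no change)
  #10 pop 4: in=⊤ → ⊤ (no change)
  #11 pop 5: in=⊤ → ⊤ (no change)

Fixpoint:
  val[0] = ⊤
  val[1] = ⊤
  val[2] = 6
  val[3] = ⊤
  val[4] = ⊤
  val[5] = ⊤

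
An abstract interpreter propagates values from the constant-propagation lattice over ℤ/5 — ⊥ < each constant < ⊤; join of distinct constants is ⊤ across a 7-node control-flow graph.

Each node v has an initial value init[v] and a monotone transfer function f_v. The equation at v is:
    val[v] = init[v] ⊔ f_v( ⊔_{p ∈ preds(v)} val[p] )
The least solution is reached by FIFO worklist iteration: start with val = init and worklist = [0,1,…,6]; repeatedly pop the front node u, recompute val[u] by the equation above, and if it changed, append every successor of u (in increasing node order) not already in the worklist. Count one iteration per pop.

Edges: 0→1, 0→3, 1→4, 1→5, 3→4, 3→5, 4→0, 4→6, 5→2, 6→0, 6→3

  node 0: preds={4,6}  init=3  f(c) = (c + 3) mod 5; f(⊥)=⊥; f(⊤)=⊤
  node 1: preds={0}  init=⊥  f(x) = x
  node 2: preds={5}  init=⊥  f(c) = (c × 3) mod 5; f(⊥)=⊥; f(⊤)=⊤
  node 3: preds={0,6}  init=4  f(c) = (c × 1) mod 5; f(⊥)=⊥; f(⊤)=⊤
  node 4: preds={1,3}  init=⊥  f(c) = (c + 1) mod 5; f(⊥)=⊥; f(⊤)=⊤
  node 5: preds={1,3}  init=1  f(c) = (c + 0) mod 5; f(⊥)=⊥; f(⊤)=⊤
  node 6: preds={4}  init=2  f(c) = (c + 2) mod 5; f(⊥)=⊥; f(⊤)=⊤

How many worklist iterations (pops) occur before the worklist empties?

10

Iteration log — 10 steps:
  step 1. node 0  ⊔preds=2  new=⊤  old=3  +wl: 
  step 2. node 1  ⊔preds=⊤  new=⊤  old=⊥  +wl: 
  step 3. node 2  ⊔preds=1  new=3  old=⊥  +wl: 
  step 4. node 3  ⊔preds=⊤  new=⊤  old=4  +wl: 
  step 5. node 4  ⊔preds=⊤  new=⊤  old=⊥  +wl: 0
  step 6. node 5  ⊔preds=⊤  new=⊤  old=1  +wl: 2
  step 7. node 6  ⊔preds=⊤  new=⊤  old=2  +wl: 3
  step 8. node 0  ⊔preds=⊤  new=⊤  stable
  step 9. node 2  ⊔preds=⊤  new=⊤  old=3  +wl: 
  step 10. node 3  ⊔preds=⊤  new=⊤  stable

Least fixpoint reached:
  node 0: ⊤
  node 1: ⊤
  node 2: ⊤
  node 3: ⊤
  node 4: ⊤
  node 5: ⊤
  node 6: ⊤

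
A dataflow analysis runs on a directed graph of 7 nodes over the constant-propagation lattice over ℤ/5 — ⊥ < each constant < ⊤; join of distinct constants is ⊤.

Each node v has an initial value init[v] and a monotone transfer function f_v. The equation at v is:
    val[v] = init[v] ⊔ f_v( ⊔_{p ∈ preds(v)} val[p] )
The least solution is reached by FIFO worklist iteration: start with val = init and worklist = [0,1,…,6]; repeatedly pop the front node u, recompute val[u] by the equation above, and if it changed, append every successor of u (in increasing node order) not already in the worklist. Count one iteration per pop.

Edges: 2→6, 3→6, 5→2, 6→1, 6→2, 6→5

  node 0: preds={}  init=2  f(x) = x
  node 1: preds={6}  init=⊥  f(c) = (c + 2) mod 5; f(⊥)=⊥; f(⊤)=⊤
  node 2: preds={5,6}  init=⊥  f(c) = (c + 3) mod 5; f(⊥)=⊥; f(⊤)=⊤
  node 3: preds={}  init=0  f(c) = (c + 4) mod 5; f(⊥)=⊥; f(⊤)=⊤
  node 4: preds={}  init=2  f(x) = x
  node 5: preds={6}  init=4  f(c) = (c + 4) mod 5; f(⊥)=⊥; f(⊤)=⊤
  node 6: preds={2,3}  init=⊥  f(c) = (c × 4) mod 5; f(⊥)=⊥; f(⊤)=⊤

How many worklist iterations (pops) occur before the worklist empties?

12

Trace (12 dequeues):
  [1] u=0 | in ⊥ | out 2 | ==
  [2] u=1 | in ⊥ | out ⊥ | ==
  [3] u=2 | in 4 | out 2 | prev ⊥ | push {}
  [4] u=3 | in ⊥ | out 0 | ==
  [5] u=4 | in ⊥ | out 2 | ==
  [6] u=5 | in ⊥ | out 4 | ==
  [7] u=6 | in ⊤ | out ⊤ | prev ⊥ | push {1,2,5}
  [8] u=1 | in ⊤ | out ⊤ | prev ⊥ | push {}
  [9] u=2 | in ⊤ | out ⊤ | prev 2 | push {6}
  [10] u=5 | in ⊤ | out ⊤ | prev 4 | push {2}
  [11] u=6 | in ⊤ | out ⊤ | ==
  [12] u=2 | in ⊤ | out ⊤ | ==

Converged values:
  [0] 2
  [1] ⊤
  [2] ⊤
  [3] 0
  [4] 2
  [5] ⊤
  [6] ⊤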